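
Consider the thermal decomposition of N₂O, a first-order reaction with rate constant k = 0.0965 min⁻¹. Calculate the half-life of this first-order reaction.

7.183 min

Step 1: For a first-order reaction, t₁/₂ = ln(2)/k
Step 2: t₁/₂ = ln(2)/0.0965
Step 3: t₁/₂ = 0.6931/0.0965 = 7.183 min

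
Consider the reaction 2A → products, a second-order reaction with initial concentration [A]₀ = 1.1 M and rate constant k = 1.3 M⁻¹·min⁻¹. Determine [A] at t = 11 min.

0.06575 M

Step 1: For a second-order reaction: 1/[A] = 1/[A]₀ + kt
Step 2: 1/[A] = 1/1.1 + 1.3 × 11
Step 3: 1/[A] = 0.9091 + 14.3 = 15.21
Step 4: [A] = 1/15.21 = 0.06575 M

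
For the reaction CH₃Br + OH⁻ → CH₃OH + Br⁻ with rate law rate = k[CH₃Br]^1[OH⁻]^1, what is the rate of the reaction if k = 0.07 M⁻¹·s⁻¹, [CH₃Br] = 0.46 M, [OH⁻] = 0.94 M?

0.03027 M/s

Step 1: The rate law is rate = k[CH₃Br]^1[OH⁻]^1
Step 2: Substitute: rate = 0.07 × (0.46)^1 × (0.94)^1
Step 3: rate = 0.07 × 0.46 × 0.94 = 0.030268 M/s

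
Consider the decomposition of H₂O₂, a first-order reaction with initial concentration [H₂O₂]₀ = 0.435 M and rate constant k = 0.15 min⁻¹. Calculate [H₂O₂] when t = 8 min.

0.131 M

Step 1: For a first-order reaction: [H₂O₂] = [H₂O₂]₀ × e^(-kt)
Step 2: [H₂O₂] = 0.435 × e^(-0.15 × 8)
Step 3: [H₂O₂] = 0.435 × e^(-1.2)
Step 4: [H₂O₂] = 0.435 × 0.301194 = 0.131 M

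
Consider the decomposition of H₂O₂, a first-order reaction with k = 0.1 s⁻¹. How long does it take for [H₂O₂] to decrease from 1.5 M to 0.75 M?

6.931 s

Step 1: For first-order: t = ln([H₂O₂]₀/[H₂O₂])/k
Step 2: t = ln(1.5/0.75)/0.1
Step 3: t = ln(2)/0.1
Step 4: t = 0.6931/0.1 = 6.931 s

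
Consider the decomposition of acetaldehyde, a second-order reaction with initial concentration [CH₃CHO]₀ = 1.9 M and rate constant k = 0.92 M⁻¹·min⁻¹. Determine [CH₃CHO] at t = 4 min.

0.2377 M

Step 1: For a second-order reaction: 1/[CH₃CHO] = 1/[CH₃CHO]₀ + kt
Step 2: 1/[CH₃CHO] = 1/1.9 + 0.92 × 4
Step 3: 1/[CH₃CHO] = 0.5263 + 3.68 = 4.206
Step 4: [CH₃CHO] = 1/4.206 = 0.2377 M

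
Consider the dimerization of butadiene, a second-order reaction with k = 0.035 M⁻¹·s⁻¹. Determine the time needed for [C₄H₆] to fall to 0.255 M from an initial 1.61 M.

94.3 s

Step 1: For second-order: t = (1/[C₄H₆] - 1/[C₄H₆]₀)/k
Step 2: t = (1/0.255 - 1/1.61)/0.035
Step 3: t = (3.922 - 0.6211)/0.035
Step 4: t = 3.3/0.035 = 94.3 s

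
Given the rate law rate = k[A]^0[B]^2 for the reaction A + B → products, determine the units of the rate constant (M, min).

M⁻¹·min⁻¹

Step 1: Overall order = 0 + 2 = 2.
Step 2: rate has units M·min⁻¹; [A]^0[B]^2 has units M^2.
Step 3: k = rate/([A]^0[B]^2), so units of k = M^(1-2)·min⁻¹ = M⁻¹·min⁻¹.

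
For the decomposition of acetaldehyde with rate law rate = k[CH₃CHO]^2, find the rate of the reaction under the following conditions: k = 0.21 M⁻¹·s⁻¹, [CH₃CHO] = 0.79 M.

0.1311 M/s

Step 1: Identify the rate law: rate = k[CH₃CHO]^2
Step 2: Substitute values: rate = 0.21 × (0.79)^2
Step 3: Calculate: rate = 0.21 × 0.6241 = 0.131061 M/s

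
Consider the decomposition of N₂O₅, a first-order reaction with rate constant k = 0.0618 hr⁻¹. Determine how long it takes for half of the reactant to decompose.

11.22 hr

Step 1: For a first-order reaction, t₁/₂ = ln(2)/k
Step 2: t₁/₂ = ln(2)/0.0618
Step 3: t₁/₂ = 0.6931/0.0618 = 11.22 hr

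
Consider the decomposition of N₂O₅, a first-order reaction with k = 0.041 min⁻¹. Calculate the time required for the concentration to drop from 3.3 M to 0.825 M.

33.81 min

Step 1: For first-order: t = ln([N₂O₅]₀/[N₂O₅])/k
Step 2: t = ln(3.3/0.825)/0.041
Step 3: t = ln(4)/0.041
Step 4: t = 1.386/0.041 = 33.81 min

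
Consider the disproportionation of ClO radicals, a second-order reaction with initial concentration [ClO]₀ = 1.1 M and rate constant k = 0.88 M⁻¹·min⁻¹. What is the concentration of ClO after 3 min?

0.2818 M

Step 1: For a second-order reaction: 1/[ClO] = 1/[ClO]₀ + kt
Step 2: 1/[ClO] = 1/1.1 + 0.88 × 3
Step 3: 1/[ClO] = 0.9091 + 2.64 = 3.549
Step 4: [ClO] = 1/3.549 = 0.2818 M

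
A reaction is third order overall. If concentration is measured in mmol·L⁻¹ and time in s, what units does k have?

(mmol·L⁻¹)⁻²·s⁻¹

Step 1: For overall order n, rate = k × (concentration)^n.
Step 2: Rate has units mmol·L⁻¹·s⁻¹; concentration term has units (mmol·L⁻¹)^3.
Step 3: k = rate / (concentration)^n, so units of k = (mmol·L⁻¹)^(1-3)·s⁻¹ = (mmol·L⁻¹)⁻²·s⁻¹.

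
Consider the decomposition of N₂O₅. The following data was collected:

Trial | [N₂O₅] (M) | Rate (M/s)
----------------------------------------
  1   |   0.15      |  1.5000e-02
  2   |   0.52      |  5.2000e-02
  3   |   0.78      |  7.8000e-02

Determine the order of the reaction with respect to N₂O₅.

first order (1)

Step 1: Compare trials to find order n where rate₂/rate₁ = ([N₂O₅]₂/[N₂O₅]₁)^n
Step 2: rate₂/rate₁ = 5.2000e-02/1.5000e-02 = 3.467
Step 3: [N₂O₅]₂/[N₂O₅]₁ = 0.52/0.15 = 3.467
Step 4: n = ln(3.467)/ln(3.467) = 1.00 ≈ 1
Step 5: The reaction is first order in N₂O₅.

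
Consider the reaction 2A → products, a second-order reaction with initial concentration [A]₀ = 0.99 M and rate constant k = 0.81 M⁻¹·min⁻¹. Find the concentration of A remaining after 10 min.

0.1098 M

Step 1: For a second-order reaction: 1/[A] = 1/[A]₀ + kt
Step 2: 1/[A] = 1/0.99 + 0.81 × 10
Step 3: 1/[A] = 1.01 + 8.1 = 9.11
Step 4: [A] = 1/9.11 = 0.1098 M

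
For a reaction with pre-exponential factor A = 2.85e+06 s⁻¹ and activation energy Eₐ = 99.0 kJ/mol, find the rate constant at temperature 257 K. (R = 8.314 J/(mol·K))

2.15e-14 s⁻¹

Step 1: Use the Arrhenius equation: k = A × exp(-Eₐ/RT)
Step 2: Convert Eₐ to J/mol: 99.0 kJ/mol = 99000 J/mol
Step 3: Calculate the exponent: -Eₐ/(RT) = -99000/(8.314 × 257) = -46.33317
Step 4: k = 2.85e+06 × exp(-46.33317)
Step 5: k = 2.85e+06 × 7.54675e-21 = 2.1508e-14 s⁻¹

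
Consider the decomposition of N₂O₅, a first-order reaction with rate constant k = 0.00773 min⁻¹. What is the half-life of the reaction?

89.67 min

Step 1: For a first-order reaction, t₁/₂ = ln(2)/k
Step 2: t₁/₂ = ln(2)/0.00773
Step 3: t₁/₂ = 0.6931/0.00773 = 89.67 min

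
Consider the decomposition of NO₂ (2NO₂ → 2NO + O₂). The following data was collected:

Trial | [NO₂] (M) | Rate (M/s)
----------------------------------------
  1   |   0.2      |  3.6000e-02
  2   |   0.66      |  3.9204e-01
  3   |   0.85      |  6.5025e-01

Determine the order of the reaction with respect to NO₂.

second order (2)

Step 1: Compare trials to find order n where rate₂/rate₁ = ([NO₂]₂/[NO₂]₁)^n
Step 2: rate₂/rate₁ = 3.9204e-01/3.6000e-02 = 10.89
Step 3: [NO₂]₂/[NO₂]₁ = 0.66/0.2 = 3.3
Step 4: n = ln(10.89)/ln(3.3) = 2.00 ≈ 2
Step 5: The reaction is second order in NO₂.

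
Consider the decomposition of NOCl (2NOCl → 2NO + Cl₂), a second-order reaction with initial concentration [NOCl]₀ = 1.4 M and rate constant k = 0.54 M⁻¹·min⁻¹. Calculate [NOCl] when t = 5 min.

0.2929 M

Step 1: For a second-order reaction: 1/[NOCl] = 1/[NOCl]₀ + kt
Step 2: 1/[NOCl] = 1/1.4 + 0.54 × 5
Step 3: 1/[NOCl] = 0.7143 + 2.7 = 3.414
Step 4: [NOCl] = 1/3.414 = 0.2929 M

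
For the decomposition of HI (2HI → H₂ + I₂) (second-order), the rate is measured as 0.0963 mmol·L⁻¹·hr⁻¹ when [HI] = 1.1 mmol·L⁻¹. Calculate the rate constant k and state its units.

0.07959 (mmol·L⁻¹)⁻¹·hr⁻¹

Step 1: rate = k[HI]^2, so k = rate / [HI]^2.
Step 2: k = 0.0963 / (1.1)^2 = 0.0963 / 1.21.
Step 3: k = 0.07959 (mmol·L⁻¹)⁻¹·hr⁻¹.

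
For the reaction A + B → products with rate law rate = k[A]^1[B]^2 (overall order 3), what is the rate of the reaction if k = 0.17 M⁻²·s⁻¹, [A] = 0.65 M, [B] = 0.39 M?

0.01681 M/s

Step 1: The rate law is rate = k[A]^1[B]^2, overall order = 1+2 = 3
Step 2: Substitute values: rate = 0.17 × (0.65)^1 × (0.39)^2
Step 3: rate = 0.17 × 0.65 × 0.1521 = 0.0168071 M/s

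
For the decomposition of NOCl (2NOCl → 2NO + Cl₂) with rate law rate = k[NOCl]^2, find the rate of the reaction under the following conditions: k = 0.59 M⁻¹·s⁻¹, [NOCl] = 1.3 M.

0.9971 M/s

Step 1: Identify the rate law: rate = k[NOCl]^2
Step 2: Substitute values: rate = 0.59 × (1.3)^2
Step 3: Calculate: rate = 0.59 × 1.69 = 0.9971 M/s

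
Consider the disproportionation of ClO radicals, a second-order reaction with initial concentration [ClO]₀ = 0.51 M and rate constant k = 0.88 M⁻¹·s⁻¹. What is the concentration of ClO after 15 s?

0.06596 M

Step 1: For a second-order reaction: 1/[ClO] = 1/[ClO]₀ + kt
Step 2: 1/[ClO] = 1/0.51 + 0.88 × 15
Step 3: 1/[ClO] = 1.961 + 13.2 = 15.16
Step 4: [ClO] = 1/15.16 = 0.06596 M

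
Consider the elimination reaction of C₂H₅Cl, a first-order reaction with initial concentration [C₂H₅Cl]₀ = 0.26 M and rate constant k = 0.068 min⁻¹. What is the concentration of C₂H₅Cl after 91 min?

0.000534 M

Step 1: For a first-order reaction: [C₂H₅Cl] = [C₂H₅Cl]₀ × e^(-kt)
Step 2: [C₂H₅Cl] = 0.26 × e^(-0.068 × 91)
Step 3: [C₂H₅Cl] = 0.26 × e^(-6.188)
Step 4: [C₂H₅Cl] = 0.26 × 0.00205393 = 0.000534 M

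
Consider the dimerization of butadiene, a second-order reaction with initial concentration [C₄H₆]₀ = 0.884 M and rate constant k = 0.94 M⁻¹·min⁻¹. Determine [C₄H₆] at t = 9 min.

0.1043 M

Step 1: For a second-order reaction: 1/[C₄H₆] = 1/[C₄H₆]₀ + kt
Step 2: 1/[C₄H₆] = 1/0.884 + 0.94 × 9
Step 3: 1/[C₄H₆] = 1.131 + 8.46 = 9.591
Step 4: [C₄H₆] = 1/9.591 = 0.1043 M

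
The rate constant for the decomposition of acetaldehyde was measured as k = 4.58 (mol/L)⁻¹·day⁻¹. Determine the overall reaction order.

second order (2)

Step 1: The units of k for an nth-order reaction are (concentration)^(1-n)·(time)⁻¹.
Step 2: Here k has units (mol/L)⁻¹·day⁻¹, so the concentration exponent is -1.
Step 3: 1 - n = -1 ⇒ n = 2. The reaction is second order.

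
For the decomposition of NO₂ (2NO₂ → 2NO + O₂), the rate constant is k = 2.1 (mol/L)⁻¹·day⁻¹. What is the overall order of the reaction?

second order (2)

Step 1: The units of k for an nth-order reaction are (concentration)^(1-n)·(time)⁻¹.
Step 2: Here k has units (mol/L)⁻¹·day⁻¹, so the concentration exponent is -1.
Step 3: 1 - n = -1 ⇒ n = 2. The reaction is second order.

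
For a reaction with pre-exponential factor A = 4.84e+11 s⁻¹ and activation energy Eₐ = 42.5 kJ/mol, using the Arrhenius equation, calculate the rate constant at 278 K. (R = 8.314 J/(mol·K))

5.00e+03 s⁻¹

Step 1: Use the Arrhenius equation: k = A × exp(-Eₐ/RT)
Step 2: Convert Eₐ to J/mol: 42.5 kJ/mol = 42500 J/mol
Step 3: Calculate the exponent: -Eₐ/(RT) = -42500/(8.314 × 278) = -18.38798
Step 4: k = 4.84e+11 × exp(-18.38798)
Step 5: k = 4.84e+11 × 1.03324e-08 = 5.0009e+03 s⁻¹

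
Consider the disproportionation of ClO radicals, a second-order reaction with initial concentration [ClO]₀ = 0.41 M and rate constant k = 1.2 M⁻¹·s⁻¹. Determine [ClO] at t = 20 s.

0.03782 M

Step 1: For a second-order reaction: 1/[ClO] = 1/[ClO]₀ + kt
Step 2: 1/[ClO] = 1/0.41 + 1.2 × 20
Step 3: 1/[ClO] = 2.439 + 24 = 26.44
Step 4: [ClO] = 1/26.44 = 0.03782 M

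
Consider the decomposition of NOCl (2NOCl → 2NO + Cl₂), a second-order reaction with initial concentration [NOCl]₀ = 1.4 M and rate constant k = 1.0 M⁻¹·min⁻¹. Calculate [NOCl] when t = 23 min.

0.04217 M

Step 1: For a second-order reaction: 1/[NOCl] = 1/[NOCl]₀ + kt
Step 2: 1/[NOCl] = 1/1.4 + 1.0 × 23
Step 3: 1/[NOCl] = 0.7143 + 23 = 23.71
Step 4: [NOCl] = 1/23.71 = 0.04217 M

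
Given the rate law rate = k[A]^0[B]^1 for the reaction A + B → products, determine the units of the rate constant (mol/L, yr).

yr⁻¹

Step 1: Overall order = 0 + 1 = 1.
Step 2: rate has units mol/L·yr⁻¹; [A]^0[B]^1 has units (mol/L)^1.
Step 3: k = rate/([A]^0[B]^1), so units of k = (mol/L)^(1-1)·yr⁻¹ = yr⁻¹.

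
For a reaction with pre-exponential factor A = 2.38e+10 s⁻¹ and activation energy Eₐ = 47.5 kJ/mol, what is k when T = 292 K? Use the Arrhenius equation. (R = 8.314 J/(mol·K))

7.57e+01 s⁻¹

Step 1: Use the Arrhenius equation: k = A × exp(-Eₐ/RT)
Step 2: Convert Eₐ to J/mol: 47.5 kJ/mol = 47500 J/mol
Step 3: Calculate the exponent: -Eₐ/(RT) = -47500/(8.314 × 292) = -19.56594
Step 4: k = 2.38e+10 × exp(-19.56594)
Step 5: k = 2.38e+10 × 3.18141e-09 = 7.5718e+01 s⁻¹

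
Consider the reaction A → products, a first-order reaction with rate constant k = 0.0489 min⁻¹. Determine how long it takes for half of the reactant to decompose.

14.17 min

Step 1: For a first-order reaction, t₁/₂ = ln(2)/k
Step 2: t₁/₂ = ln(2)/0.0489
Step 3: t₁/₂ = 0.6931/0.0489 = 14.17 min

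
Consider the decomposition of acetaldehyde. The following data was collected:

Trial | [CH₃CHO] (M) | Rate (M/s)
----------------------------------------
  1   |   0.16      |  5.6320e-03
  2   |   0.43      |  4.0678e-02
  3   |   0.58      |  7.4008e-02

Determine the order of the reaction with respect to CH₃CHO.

second order (2)

Step 1: Compare trials to find order n where rate₂/rate₁ = ([CH₃CHO]₂/[CH₃CHO]₁)^n
Step 2: rate₂/rate₁ = 4.0678e-02/5.6320e-03 = 7.223
Step 3: [CH₃CHO]₂/[CH₃CHO]₁ = 0.43/0.16 = 2.688
Step 4: n = ln(7.223)/ln(2.688) = 2.00 ≈ 2
Step 5: The reaction is second order in CH₃CHO.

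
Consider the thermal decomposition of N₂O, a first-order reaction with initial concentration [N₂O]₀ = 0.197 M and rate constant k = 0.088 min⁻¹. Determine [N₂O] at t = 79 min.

0.0001885 M

Step 1: For a first-order reaction: [N₂O] = [N₂O]₀ × e^(-kt)
Step 2: [N₂O] = 0.197 × e^(-0.088 × 79)
Step 3: [N₂O] = 0.197 × e^(-6.952)
Step 4: [N₂O] = 0.197 × 0.00095672 = 0.0001885 M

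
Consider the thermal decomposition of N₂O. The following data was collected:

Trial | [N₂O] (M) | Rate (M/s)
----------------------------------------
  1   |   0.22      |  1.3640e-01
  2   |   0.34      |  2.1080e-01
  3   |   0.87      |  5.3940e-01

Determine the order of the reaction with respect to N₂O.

first order (1)

Step 1: Compare trials to find order n where rate₂/rate₁ = ([N₂O]₂/[N₂O]₁)^n
Step 2: rate₂/rate₁ = 2.1080e-01/1.3640e-01 = 1.545
Step 3: [N₂O]₂/[N₂O]₁ = 0.34/0.22 = 1.545
Step 4: n = ln(1.545)/ln(1.545) = 1.00 ≈ 1
Step 5: The reaction is first order in N₂O.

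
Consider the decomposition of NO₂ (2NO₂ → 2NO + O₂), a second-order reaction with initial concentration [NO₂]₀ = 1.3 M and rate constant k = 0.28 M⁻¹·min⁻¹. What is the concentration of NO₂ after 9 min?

0.304 M

Step 1: For a second-order reaction: 1/[NO₂] = 1/[NO₂]₀ + kt
Step 2: 1/[NO₂] = 1/1.3 + 0.28 × 9
Step 3: 1/[NO₂] = 0.7692 + 2.52 = 3.289
Step 4: [NO₂] = 1/3.289 = 0.304 M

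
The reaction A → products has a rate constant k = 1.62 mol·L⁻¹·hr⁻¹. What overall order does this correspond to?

zeroth order (0)

Step 1: The units of k for an nth-order reaction are (concentration)^(1-n)·(time)⁻¹.
Step 2: Here k has units mol·L⁻¹·hr⁻¹, so the concentration exponent is 1.
Step 3: 1 - n = 1 ⇒ n = 0. The reaction is zeroth order.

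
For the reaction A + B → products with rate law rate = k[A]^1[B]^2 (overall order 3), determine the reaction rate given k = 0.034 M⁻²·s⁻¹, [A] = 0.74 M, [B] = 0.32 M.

0.002576 M/s

Step 1: The rate law is rate = k[A]^1[B]^2, overall order = 1+2 = 3
Step 2: Substitute values: rate = 0.034 × (0.74)^1 × (0.32)^2
Step 3: rate = 0.034 × 0.74 × 0.1024 = 0.00257638 M/s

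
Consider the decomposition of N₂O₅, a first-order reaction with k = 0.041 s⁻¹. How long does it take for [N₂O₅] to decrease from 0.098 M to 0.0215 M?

37 s

Step 1: For first-order: t = ln([N₂O₅]₀/[N₂O₅])/k
Step 2: t = ln(0.098/0.0215)/0.041
Step 3: t = ln(4.558)/0.041
Step 4: t = 1.517/0.041 = 37 s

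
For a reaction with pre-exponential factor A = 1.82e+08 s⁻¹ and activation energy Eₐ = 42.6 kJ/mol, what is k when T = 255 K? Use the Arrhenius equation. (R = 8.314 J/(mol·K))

3.42e-01 s⁻¹

Step 1: Use the Arrhenius equation: k = A × exp(-Eₐ/RT)
Step 2: Convert Eₐ to J/mol: 42.6 kJ/mol = 42600 J/mol
Step 3: Calculate the exponent: -Eₐ/(RT) = -42600/(8.314 × 255) = -20.09368
Step 4: k = 1.82e+08 × exp(-20.09368)
Step 5: k = 1.82e+08 × 1.87683e-09 = 3.4158e-01 s⁻¹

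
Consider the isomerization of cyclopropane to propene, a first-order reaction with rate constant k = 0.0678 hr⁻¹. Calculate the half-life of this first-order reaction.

10.22 hr

Step 1: For a first-order reaction, t₁/₂ = ln(2)/k
Step 2: t₁/₂ = ln(2)/0.0678
Step 3: t₁/₂ = 0.6931/0.0678 = 10.22 hr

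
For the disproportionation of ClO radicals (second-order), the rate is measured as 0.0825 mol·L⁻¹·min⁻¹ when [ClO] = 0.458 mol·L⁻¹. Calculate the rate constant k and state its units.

0.3933 (mol·L⁻¹)⁻¹·min⁻¹

Step 1: rate = k[ClO]^2, so k = rate / [ClO]^2.
Step 2: k = 0.0825 / (0.458)^2 = 0.0825 / 0.2098.
Step 3: k = 0.3933 (mol·L⁻¹)⁻¹·min⁻¹.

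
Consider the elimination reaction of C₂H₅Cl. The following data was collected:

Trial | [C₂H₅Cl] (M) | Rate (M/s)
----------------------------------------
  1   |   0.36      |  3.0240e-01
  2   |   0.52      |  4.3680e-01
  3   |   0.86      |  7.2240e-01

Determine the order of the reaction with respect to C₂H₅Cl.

first order (1)

Step 1: Compare trials to find order n where rate₂/rate₁ = ([C₂H₅Cl]₂/[C₂H₅Cl]₁)^n
Step 2: rate₂/rate₁ = 4.3680e-01/3.0240e-01 = 1.444
Step 3: [C₂H₅Cl]₂/[C₂H₅Cl]₁ = 0.52/0.36 = 1.444
Step 4: n = ln(1.444)/ln(1.444) = 1.00 ≈ 1
Step 5: The reaction is first order in C₂H₅Cl.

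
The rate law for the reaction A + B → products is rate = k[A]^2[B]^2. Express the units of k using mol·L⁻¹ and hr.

(mol·L⁻¹)⁻³·hr⁻¹

Step 1: Overall order = 2 + 2 = 4.
Step 2: rate has units mol·L⁻¹·hr⁻¹; [A]^2[B]^2 has units (mol·L⁻¹)^4.
Step 3: k = rate/([A]^2[B]^2), so units of k = (mol·L⁻¹)^(1-4)·hr⁻¹ = (mol·L⁻¹)⁻³·hr⁻¹.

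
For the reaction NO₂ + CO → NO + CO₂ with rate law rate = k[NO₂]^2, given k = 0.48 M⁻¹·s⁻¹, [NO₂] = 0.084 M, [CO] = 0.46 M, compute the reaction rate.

0.003387 M/s

Step 1: The rate law is rate = k[NO₂]^2
Step 2: Note that the rate does not depend on [CO] (zero order in CO).
Step 3: rate = 0.48 × (0.084)^2 = 0.00338688 M/s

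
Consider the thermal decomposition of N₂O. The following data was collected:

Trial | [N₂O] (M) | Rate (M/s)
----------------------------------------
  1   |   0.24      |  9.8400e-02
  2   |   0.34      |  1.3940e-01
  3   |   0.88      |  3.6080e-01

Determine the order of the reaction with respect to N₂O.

first order (1)

Step 1: Compare trials to find order n where rate₂/rate₁ = ([N₂O]₂/[N₂O]₁)^n
Step 2: rate₂/rate₁ = 1.3940e-01/9.8400e-02 = 1.417
Step 3: [N₂O]₂/[N₂O]₁ = 0.34/0.24 = 1.417
Step 4: n = ln(1.417)/ln(1.417) = 1.00 ≈ 1
Step 5: The reaction is first order in N₂O.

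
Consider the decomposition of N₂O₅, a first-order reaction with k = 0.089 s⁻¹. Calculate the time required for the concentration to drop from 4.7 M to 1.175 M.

15.58 s

Step 1: For first-order: t = ln([N₂O₅]₀/[N₂O₅])/k
Step 2: t = ln(4.7/1.175)/0.089
Step 3: t = ln(4)/0.089
Step 4: t = 1.386/0.089 = 15.58 s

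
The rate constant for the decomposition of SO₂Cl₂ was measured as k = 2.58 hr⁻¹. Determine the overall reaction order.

first order (1)

Step 1: The units of k for an nth-order reaction are (concentration)^(1-n)·(time)⁻¹.
Step 2: Here k has units hr⁻¹, so the concentration exponent is 0.
Step 3: 1 - n = 0 ⇒ n = 1. The reaction is first order.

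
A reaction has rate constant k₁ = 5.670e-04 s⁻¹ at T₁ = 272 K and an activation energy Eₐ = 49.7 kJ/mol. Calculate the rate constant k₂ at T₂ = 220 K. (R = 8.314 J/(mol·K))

3.145e-06 s⁻¹

Step 1: Use the two-temperature Arrhenius form: ln(k₂/k₁) = -Eₐ/R × (1/T₂ - 1/T₁)
Step 2: Convert Eₐ to J/mol: 49.7 kJ/mol = 49700 J/mol
Step 3: 1/T₂ - 1/T₁ = 1/220 - 1/272 = 8.689840e-04 K⁻¹
Step 4: ln(k₂/k₁) = -49700/8.314 × 8.689840e-04 = -5.19467
Step 5: k₂ = k₁ × exp(-5.19467) = 5.670e-04 × 5.54605e-03 = 3.145e-06 s⁻¹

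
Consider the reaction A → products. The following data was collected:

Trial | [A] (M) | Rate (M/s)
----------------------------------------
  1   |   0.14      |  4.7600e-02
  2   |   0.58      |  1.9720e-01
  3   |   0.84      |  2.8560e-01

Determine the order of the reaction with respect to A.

first order (1)

Step 1: Compare trials to find order n where rate₂/rate₁ = ([A]₂/[A]₁)^n
Step 2: rate₂/rate₁ = 1.9720e-01/4.7600e-02 = 4.143
Step 3: [A]₂/[A]₁ = 0.58/0.14 = 4.143
Step 4: n = ln(4.143)/ln(4.143) = 1.00 ≈ 1
Step 5: The reaction is first order in A.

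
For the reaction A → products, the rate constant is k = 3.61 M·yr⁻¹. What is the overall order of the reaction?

zeroth order (0)

Step 1: The units of k for an nth-order reaction are (concentration)^(1-n)·(time)⁻¹.
Step 2: Here k has units M·yr⁻¹, so the concentration exponent is 1.
Step 3: 1 - n = 1 ⇒ n = 0. The reaction is zeroth order.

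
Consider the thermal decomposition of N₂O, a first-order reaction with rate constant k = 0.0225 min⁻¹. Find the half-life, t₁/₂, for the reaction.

30.81 min

Step 1: For a first-order reaction, t₁/₂ = ln(2)/k
Step 2: t₁/₂ = ln(2)/0.0225
Step 3: t₁/₂ = 0.6931/0.0225 = 30.81 min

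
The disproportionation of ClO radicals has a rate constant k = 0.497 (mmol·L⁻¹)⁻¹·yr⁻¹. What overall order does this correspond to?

second order (2)

Step 1: The units of k for an nth-order reaction are (concentration)^(1-n)·(time)⁻¹.
Step 2: Here k has units (mmol·L⁻¹)⁻¹·yr⁻¹, so the concentration exponent is -1.
Step 3: 1 - n = -1 ⇒ n = 2. The reaction is second order.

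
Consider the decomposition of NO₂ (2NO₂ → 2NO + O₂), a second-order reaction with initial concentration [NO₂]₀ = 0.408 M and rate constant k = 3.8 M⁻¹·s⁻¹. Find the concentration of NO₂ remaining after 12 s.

0.02081 M

Step 1: For a second-order reaction: 1/[NO₂] = 1/[NO₂]₀ + kt
Step 2: 1/[NO₂] = 1/0.408 + 3.8 × 12
Step 3: 1/[NO₂] = 2.451 + 45.6 = 48.05
Step 4: [NO₂] = 1/48.05 = 0.02081 M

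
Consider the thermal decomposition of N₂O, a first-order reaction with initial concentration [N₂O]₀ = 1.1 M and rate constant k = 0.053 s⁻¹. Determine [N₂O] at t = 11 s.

0.614 M

Step 1: For a first-order reaction: [N₂O] = [N₂O]₀ × e^(-kt)
Step 2: [N₂O] = 1.1 × e^(-0.053 × 11)
Step 3: [N₂O] = 1.1 × e^(-0.583)
Step 4: [N₂O] = 1.1 × 0.558221 = 0.614 M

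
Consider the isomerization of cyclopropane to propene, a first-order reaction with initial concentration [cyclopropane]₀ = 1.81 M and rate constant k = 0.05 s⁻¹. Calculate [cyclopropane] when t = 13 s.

0.9449 M

Step 1: For a first-order reaction: [cyclopropane] = [cyclopropane]₀ × e^(-kt)
Step 2: [cyclopropane] = 1.81 × e^(-0.05 × 13)
Step 3: [cyclopropane] = 1.81 × e^(-0.65)
Step 4: [cyclopropane] = 1.81 × 0.522046 = 0.9449 M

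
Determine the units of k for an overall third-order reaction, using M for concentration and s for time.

M⁻²·s⁻¹

Step 1: For overall order n, rate = k × (concentration)^n.
Step 2: Rate has units M·s⁻¹; concentration term has units M^3.
Step 3: k = rate / (concentration)^n, so units of k = M^(1-3)·s⁻¹ = M⁻²·s⁻¹.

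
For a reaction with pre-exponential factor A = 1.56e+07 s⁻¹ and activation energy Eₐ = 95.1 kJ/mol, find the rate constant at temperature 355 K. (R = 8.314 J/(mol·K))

1.58e-07 s⁻¹

Step 1: Use the Arrhenius equation: k = A × exp(-Eₐ/RT)
Step 2: Convert Eₐ to J/mol: 95.1 kJ/mol = 95100 J/mol
Step 3: Calculate the exponent: -Eₐ/(RT) = -95100/(8.314 × 355) = -32.22123
Step 4: k = 1.56e+07 × exp(-32.22123)
Step 5: k = 1.56e+07 × 1.01507e-14 = 1.5835e-07 s⁻¹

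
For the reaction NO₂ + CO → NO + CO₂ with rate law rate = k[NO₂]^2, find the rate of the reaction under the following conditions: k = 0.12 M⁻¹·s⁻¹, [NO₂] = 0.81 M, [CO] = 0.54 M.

0.07873 M/s

Step 1: The rate law is rate = k[NO₂]^2
Step 2: Note that the rate does not depend on [CO] (zero order in CO).
Step 3: rate = 0.12 × (0.81)^2 = 0.078732 M/s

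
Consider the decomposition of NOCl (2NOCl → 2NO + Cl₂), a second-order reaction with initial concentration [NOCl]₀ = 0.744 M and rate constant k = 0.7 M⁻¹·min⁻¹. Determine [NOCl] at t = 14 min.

0.08973 M

Step 1: For a second-order reaction: 1/[NOCl] = 1/[NOCl]₀ + kt
Step 2: 1/[NOCl] = 1/0.744 + 0.7 × 14
Step 3: 1/[NOCl] = 1.344 + 9.8 = 11.14
Step 4: [NOCl] = 1/11.14 = 0.08973 M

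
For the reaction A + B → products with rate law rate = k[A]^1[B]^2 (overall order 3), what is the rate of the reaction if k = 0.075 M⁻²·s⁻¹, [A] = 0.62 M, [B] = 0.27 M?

0.00339 M/s

Step 1: The rate law is rate = k[A]^1[B]^2, overall order = 1+2 = 3
Step 2: Substitute values: rate = 0.075 × (0.62)^1 × (0.27)^2
Step 3: rate = 0.075 × 0.62 × 0.0729 = 0.00338985 M/s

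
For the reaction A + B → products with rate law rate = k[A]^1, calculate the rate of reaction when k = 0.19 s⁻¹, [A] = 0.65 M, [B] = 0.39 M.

0.1235 M/s

Step 1: The rate law is rate = k[A]^1
Step 2: Note that the rate does not depend on [B] (zero order in B).
Step 3: rate = 0.19 × (0.65)^1 = 0.1235 M/s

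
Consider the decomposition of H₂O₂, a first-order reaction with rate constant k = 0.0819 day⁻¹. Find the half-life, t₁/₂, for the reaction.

8.463 day

Step 1: For a first-order reaction, t₁/₂ = ln(2)/k
Step 2: t₁/₂ = ln(2)/0.0819
Step 3: t₁/₂ = 0.6931/0.0819 = 8.463 day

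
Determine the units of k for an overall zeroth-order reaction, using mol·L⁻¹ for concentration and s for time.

mol·L⁻¹·s⁻¹

Step 1: For overall order n, rate = k × (concentration)^n.
Step 2: Rate has units mol·L⁻¹·s⁻¹; concentration term has units (mol·L⁻¹)^0.
Step 3: k = rate / (concentration)^n, so units of k = (mol·L⁻¹)^(1-0)·s⁻¹ = mol·L⁻¹·s⁻¹.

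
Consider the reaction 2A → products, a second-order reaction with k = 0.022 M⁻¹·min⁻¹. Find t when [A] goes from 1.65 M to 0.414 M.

82.25 min

Step 1: For second-order: t = (1/[A] - 1/[A]₀)/k
Step 2: t = (1/0.414 - 1/1.65)/0.022
Step 3: t = (2.415 - 0.6061)/0.022
Step 4: t = 1.809/0.022 = 82.25 min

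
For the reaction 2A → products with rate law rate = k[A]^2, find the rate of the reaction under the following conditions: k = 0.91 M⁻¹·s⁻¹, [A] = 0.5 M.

0.2275 M/s

Step 1: Identify the rate law: rate = k[A]^2
Step 2: Substitute values: rate = 0.91 × (0.5)^2
Step 3: Calculate: rate = 0.91 × 0.25 = 0.2275 M/s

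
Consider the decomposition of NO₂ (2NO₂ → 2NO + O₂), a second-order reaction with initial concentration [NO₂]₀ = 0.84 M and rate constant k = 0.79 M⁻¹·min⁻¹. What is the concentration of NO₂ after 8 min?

0.1331 M

Step 1: For a second-order reaction: 1/[NO₂] = 1/[NO₂]₀ + kt
Step 2: 1/[NO₂] = 1/0.84 + 0.79 × 8
Step 3: 1/[NO₂] = 1.19 + 6.32 = 7.51
Step 4: [NO₂] = 1/7.51 = 0.1331 M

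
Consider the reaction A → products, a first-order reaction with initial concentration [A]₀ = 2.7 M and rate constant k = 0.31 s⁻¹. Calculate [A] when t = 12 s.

0.06543 M

Step 1: For a first-order reaction: [A] = [A]₀ × e^(-kt)
Step 2: [A] = 2.7 × e^(-0.31 × 12)
Step 3: [A] = 2.7 × e^(-3.72)
Step 4: [A] = 2.7 × 0.024234 = 0.06543 M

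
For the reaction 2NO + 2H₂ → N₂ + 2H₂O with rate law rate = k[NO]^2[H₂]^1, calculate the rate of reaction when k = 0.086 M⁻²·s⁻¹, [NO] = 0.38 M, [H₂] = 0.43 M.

0.00534 M/s

Step 1: The rate law is rate = k[NO]^2[H₂]^1
Step 2: Substitute: rate = 0.086 × (0.38)^2 × (0.43)^1
Step 3: rate = 0.086 × 0.1444 × 0.43 = 0.00533991 M/s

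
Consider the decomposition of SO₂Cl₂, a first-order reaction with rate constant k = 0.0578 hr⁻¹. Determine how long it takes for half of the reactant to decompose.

11.99 hr

Step 1: For a first-order reaction, t₁/₂ = ln(2)/k
Step 2: t₁/₂ = ln(2)/0.0578
Step 3: t₁/₂ = 0.6931/0.0578 = 11.99 hr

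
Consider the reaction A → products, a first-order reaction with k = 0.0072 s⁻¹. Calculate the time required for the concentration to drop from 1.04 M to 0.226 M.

212 s

Step 1: For first-order: t = ln([A]₀/[A])/k
Step 2: t = ln(1.04/0.226)/0.0072
Step 3: t = ln(4.602)/0.0072
Step 4: t = 1.526/0.0072 = 212 s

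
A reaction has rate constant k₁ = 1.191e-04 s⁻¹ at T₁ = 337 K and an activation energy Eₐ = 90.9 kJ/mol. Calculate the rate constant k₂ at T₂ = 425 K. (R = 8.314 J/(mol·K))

9.848e-02 s⁻¹

Step 1: Use the two-temperature Arrhenius form: ln(k₂/k₁) = -Eₐ/R × (1/T₂ - 1/T₁)
Step 2: Convert Eₐ to J/mol: 90.9 kJ/mol = 90900 J/mol
Step 3: 1/T₂ - 1/T₁ = 1/425 - 1/337 = -6.144179e-04 K⁻¹
Step 4: ln(k₂/k₁) = -90900/8.314 × -6.144179e-04 = 6.71766
Step 5: k₂ = k₁ × exp(6.71766) = 1.191e-04 × 8.26880e+02 = 9.848e-02 s⁻¹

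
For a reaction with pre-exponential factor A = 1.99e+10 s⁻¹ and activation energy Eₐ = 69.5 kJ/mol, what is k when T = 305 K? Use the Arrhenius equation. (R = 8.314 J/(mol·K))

2.49e-02 s⁻¹

Step 1: Use the Arrhenius equation: k = A × exp(-Eₐ/RT)
Step 2: Convert Eₐ to J/mol: 69.5 kJ/mol = 69500 J/mol
Step 3: Calculate the exponent: -Eₐ/(RT) = -69500/(8.314 × 305) = -27.40785
Step 4: k = 1.99e+10 × exp(-27.40785)
Step 5: k = 1.99e+10 × 1.25003e-12 = 2.4876e-02 s⁻¹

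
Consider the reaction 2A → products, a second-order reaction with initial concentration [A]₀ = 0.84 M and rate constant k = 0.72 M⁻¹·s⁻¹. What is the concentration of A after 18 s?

0.07067 M

Step 1: For a second-order reaction: 1/[A] = 1/[A]₀ + kt
Step 2: 1/[A] = 1/0.84 + 0.72 × 18
Step 3: 1/[A] = 1.19 + 12.96 = 14.15
Step 4: [A] = 1/14.15 = 0.07067 M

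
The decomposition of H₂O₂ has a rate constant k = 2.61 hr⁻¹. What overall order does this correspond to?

first order (1)

Step 1: The units of k for an nth-order reaction are (concentration)^(1-n)·(time)⁻¹.
Step 2: Here k has units hr⁻¹, so the concentration exponent is 0.
Step 3: 1 - n = 0 ⇒ n = 1. The reaction is first order.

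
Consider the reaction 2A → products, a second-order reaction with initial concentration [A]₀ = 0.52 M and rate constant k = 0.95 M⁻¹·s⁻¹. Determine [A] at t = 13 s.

0.07006 M

Step 1: For a second-order reaction: 1/[A] = 1/[A]₀ + kt
Step 2: 1/[A] = 1/0.52 + 0.95 × 13
Step 3: 1/[A] = 1.923 + 12.35 = 14.27
Step 4: [A] = 1/14.27 = 0.07006 M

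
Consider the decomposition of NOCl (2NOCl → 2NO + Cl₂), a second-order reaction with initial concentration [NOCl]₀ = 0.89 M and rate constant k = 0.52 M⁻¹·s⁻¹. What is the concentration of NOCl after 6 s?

0.2356 M

Step 1: For a second-order reaction: 1/[NOCl] = 1/[NOCl]₀ + kt
Step 2: 1/[NOCl] = 1/0.89 + 0.52 × 6
Step 3: 1/[NOCl] = 1.124 + 3.12 = 4.244
Step 4: [NOCl] = 1/4.244 = 0.2356 M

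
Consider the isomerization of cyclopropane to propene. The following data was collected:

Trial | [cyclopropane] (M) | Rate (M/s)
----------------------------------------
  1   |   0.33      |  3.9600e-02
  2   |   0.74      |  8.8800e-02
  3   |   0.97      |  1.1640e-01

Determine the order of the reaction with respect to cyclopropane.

first order (1)

Step 1: Compare trials to find order n where rate₂/rate₁ = ([cyclopropane]₂/[cyclopropane]₁)^n
Step 2: rate₂/rate₁ = 8.8800e-02/3.9600e-02 = 2.242
Step 3: [cyclopropane]₂/[cyclopropane]₁ = 0.74/0.33 = 2.242
Step 4: n = ln(2.242)/ln(2.242) = 1.00 ≈ 1
Step 5: The reaction is first order in cyclopropane.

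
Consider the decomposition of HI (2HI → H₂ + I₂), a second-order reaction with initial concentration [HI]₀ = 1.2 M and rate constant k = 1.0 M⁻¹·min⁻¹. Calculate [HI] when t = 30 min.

0.03243 M

Step 1: For a second-order reaction: 1/[HI] = 1/[HI]₀ + kt
Step 2: 1/[HI] = 1/1.2 + 1.0 × 30
Step 3: 1/[HI] = 0.8333 + 30 = 30.83
Step 4: [HI] = 1/30.83 = 0.03243 M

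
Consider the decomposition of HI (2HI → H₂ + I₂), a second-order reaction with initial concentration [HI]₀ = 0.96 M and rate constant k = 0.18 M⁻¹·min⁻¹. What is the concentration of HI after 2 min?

0.7134 M

Step 1: For a second-order reaction: 1/[HI] = 1/[HI]₀ + kt
Step 2: 1/[HI] = 1/0.96 + 0.18 × 2
Step 3: 1/[HI] = 1.042 + 0.36 = 1.402
Step 4: [HI] = 1/1.402 = 0.7134 M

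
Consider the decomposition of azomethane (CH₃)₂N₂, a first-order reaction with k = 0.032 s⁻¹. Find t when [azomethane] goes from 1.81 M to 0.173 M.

73.37 s

Step 1: For first-order: t = ln([azomethane]₀/[azomethane])/k
Step 2: t = ln(1.81/0.173)/0.032
Step 3: t = ln(10.46)/0.032
Step 4: t = 2.348/0.032 = 73.37 s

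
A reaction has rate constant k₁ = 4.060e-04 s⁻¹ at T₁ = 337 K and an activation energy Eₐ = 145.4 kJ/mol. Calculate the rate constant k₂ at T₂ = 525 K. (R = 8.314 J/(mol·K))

4.777e+04 s⁻¹

Step 1: Use the two-temperature Arrhenius form: ln(k₂/k₁) = -Eₐ/R × (1/T₂ - 1/T₁)
Step 2: Convert Eₐ to J/mol: 145.4 kJ/mol = 145400 J/mol
Step 3: 1/T₂ - 1/T₁ = 1/525 - 1/337 = -1.062597e-03 K⁻¹
Step 4: ln(k₂/k₁) = -145400/8.314 × -1.062597e-03 = 18.58331
Step 5: k₂ = k₁ × exp(18.58331) = 4.060e-04 × 1.17660e+08 = 4.777e+04 s⁻¹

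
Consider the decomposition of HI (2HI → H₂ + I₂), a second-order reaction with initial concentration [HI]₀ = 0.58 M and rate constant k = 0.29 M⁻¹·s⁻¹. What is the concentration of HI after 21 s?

0.128 M

Step 1: For a second-order reaction: 1/[HI] = 1/[HI]₀ + kt
Step 2: 1/[HI] = 1/0.58 + 0.29 × 21
Step 3: 1/[HI] = 1.724 + 6.09 = 7.814
Step 4: [HI] = 1/7.814 = 0.128 M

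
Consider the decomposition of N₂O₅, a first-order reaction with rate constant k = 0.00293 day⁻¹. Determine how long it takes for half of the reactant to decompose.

236.6 day

Step 1: For a first-order reaction, t₁/₂ = ln(2)/k
Step 2: t₁/₂ = ln(2)/0.00293
Step 3: t₁/₂ = 0.6931/0.00293 = 236.6 day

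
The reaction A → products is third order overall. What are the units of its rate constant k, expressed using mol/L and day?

(mol/L)⁻²·day⁻¹

Step 1: For overall order n, rate = k × (concentration)^n.
Step 2: Rate has units mol/L·day⁻¹; concentration term has units (mol/L)^3.
Step 3: k = rate / (concentration)^n, so units of k = (mol/L)^(1-3)·day⁻¹ = (mol/L)⁻²·day⁻¹.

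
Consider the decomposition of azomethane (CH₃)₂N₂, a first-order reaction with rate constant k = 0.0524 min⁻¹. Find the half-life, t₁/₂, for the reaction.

13.23 min

Step 1: For a first-order reaction, t₁/₂ = ln(2)/k
Step 2: t₁/₂ = ln(2)/0.0524
Step 3: t₁/₂ = 0.6931/0.0524 = 13.23 min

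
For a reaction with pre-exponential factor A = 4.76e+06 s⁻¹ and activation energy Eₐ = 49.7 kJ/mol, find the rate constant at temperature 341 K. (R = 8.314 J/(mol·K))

1.16e-01 s⁻¹

Step 1: Use the Arrhenius equation: k = A × exp(-Eₐ/RT)
Step 2: Convert Eₐ to J/mol: 49.7 kJ/mol = 49700 J/mol
Step 3: Calculate the exponent: -Eₐ/(RT) = -49700/(8.314 × 341) = -17.53041
Step 4: k = 4.76e+06 × exp(-17.53041)
Step 5: k = 4.76e+06 × 2.43579e-08 = 1.1594e-01 s⁻¹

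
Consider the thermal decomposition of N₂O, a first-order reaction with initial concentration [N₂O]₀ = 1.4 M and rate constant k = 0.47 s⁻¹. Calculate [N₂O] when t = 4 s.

0.2136 M

Step 1: For a first-order reaction: [N₂O] = [N₂O]₀ × e^(-kt)
Step 2: [N₂O] = 1.4 × e^(-0.47 × 4)
Step 3: [N₂O] = 1.4 × e^(-1.88)
Step 4: [N₂O] = 1.4 × 0.15259 = 0.2136 M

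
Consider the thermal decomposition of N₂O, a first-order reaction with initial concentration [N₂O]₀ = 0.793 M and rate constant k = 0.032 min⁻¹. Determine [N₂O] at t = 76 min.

0.06967 M

Step 1: For a first-order reaction: [N₂O] = [N₂O]₀ × e^(-kt)
Step 2: [N₂O] = 0.793 × e^(-0.032 × 76)
Step 3: [N₂O] = 0.793 × e^(-2.432)
Step 4: [N₂O] = 0.793 × 0.0878609 = 0.06967 M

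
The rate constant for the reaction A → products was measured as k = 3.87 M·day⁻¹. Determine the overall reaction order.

zeroth order (0)

Step 1: The units of k for an nth-order reaction are (concentration)^(1-n)·(time)⁻¹.
Step 2: Here k has units M·day⁻¹, so the concentration exponent is 1.
Step 3: 1 - n = 1 ⇒ n = 0. The reaction is zeroth order.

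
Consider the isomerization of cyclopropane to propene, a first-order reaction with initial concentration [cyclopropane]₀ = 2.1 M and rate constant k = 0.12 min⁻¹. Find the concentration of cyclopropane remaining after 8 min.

0.8041 M

Step 1: For a first-order reaction: [cyclopropane] = [cyclopropane]₀ × e^(-kt)
Step 2: [cyclopropane] = 2.1 × e^(-0.12 × 8)
Step 3: [cyclopropane] = 2.1 × e^(-0.96)
Step 4: [cyclopropane] = 2.1 × 0.382893 = 0.8041 M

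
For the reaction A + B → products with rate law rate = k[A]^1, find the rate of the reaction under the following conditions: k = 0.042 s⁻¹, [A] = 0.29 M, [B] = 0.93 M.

0.01218 M/s

Step 1: The rate law is rate = k[A]^1
Step 2: Note that the rate does not depend on [B] (zero order in B).
Step 3: rate = 0.042 × (0.29)^1 = 0.01218 M/s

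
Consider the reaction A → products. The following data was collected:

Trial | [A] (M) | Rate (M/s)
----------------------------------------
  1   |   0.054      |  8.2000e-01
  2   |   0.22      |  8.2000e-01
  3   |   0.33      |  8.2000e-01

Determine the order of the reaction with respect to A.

zeroth order (0)

Step 1: Compare trials - when concentration changes, rate stays constant.
Step 2: rate₂/rate₁ = 8.2000e-01/8.2000e-01 = 1
Step 3: [A]₂/[A]₁ = 0.22/0.054 = 4.074
Step 4: Since rate ratio ≈ (conc ratio)^0, the reaction is zeroth order.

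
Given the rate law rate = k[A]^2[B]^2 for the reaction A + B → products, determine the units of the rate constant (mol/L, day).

(mol/L)⁻³·day⁻¹

Step 1: Overall order = 2 + 2 = 4.
Step 2: rate has units mol/L·day⁻¹; [A]^2[B]^2 has units (mol/L)^4.
Step 3: k = rate/([A]^2[B]^2), so units of k = (mol/L)^(1-4)·day⁻¹ = (mol/L)⁻³·day⁻¹.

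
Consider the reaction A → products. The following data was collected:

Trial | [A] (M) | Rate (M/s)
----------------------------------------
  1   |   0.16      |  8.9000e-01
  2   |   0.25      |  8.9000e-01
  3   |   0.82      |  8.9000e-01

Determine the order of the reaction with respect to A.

zeroth order (0)

Step 1: Compare trials - when concentration changes, rate stays constant.
Step 2: rate₂/rate₁ = 8.9000e-01/8.9000e-01 = 1
Step 3: [A]₂/[A]₁ = 0.25/0.16 = 1.562
Step 4: Since rate ratio ≈ (conc ratio)^0, the reaction is zeroth order.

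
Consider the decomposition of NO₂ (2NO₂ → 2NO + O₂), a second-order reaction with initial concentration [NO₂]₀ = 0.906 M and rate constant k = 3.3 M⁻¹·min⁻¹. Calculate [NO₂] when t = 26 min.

0.01151 M

Step 1: For a second-order reaction: 1/[NO₂] = 1/[NO₂]₀ + kt
Step 2: 1/[NO₂] = 1/0.906 + 3.3 × 26
Step 3: 1/[NO₂] = 1.104 + 85.8 = 86.9
Step 4: [NO₂] = 1/86.9 = 0.01151 M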